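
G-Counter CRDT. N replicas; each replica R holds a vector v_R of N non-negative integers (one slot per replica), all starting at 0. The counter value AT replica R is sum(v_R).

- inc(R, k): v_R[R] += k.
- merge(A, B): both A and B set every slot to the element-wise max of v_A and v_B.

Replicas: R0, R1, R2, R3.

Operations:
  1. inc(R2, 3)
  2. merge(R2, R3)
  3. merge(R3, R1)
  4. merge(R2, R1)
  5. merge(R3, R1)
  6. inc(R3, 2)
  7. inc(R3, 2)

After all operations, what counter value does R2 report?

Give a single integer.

Answer: 3

Derivation:
Op 1: inc R2 by 3 -> R2=(0,0,3,0) value=3
Op 2: merge R2<->R3 -> R2=(0,0,3,0) R3=(0,0,3,0)
Op 3: merge R3<->R1 -> R3=(0,0,3,0) R1=(0,0,3,0)
Op 4: merge R2<->R1 -> R2=(0,0,3,0) R1=(0,0,3,0)
Op 5: merge R3<->R1 -> R3=(0,0,3,0) R1=(0,0,3,0)
Op 6: inc R3 by 2 -> R3=(0,0,3,2) value=5
Op 7: inc R3 by 2 -> R3=(0,0,3,4) value=7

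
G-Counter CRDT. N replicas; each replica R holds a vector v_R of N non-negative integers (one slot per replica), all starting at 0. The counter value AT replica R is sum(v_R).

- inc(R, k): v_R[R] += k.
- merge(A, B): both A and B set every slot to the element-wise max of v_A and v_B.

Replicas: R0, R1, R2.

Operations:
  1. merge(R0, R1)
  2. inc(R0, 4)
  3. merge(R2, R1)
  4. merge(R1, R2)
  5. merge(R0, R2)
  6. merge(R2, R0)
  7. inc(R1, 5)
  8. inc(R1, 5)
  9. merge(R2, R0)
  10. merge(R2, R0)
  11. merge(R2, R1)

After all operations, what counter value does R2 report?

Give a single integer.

Answer: 14

Derivation:
Op 1: merge R0<->R1 -> R0=(0,0,0) R1=(0,0,0)
Op 2: inc R0 by 4 -> R0=(4,0,0) value=4
Op 3: merge R2<->R1 -> R2=(0,0,0) R1=(0,0,0)
Op 4: merge R1<->R2 -> R1=(0,0,0) R2=(0,0,0)
Op 5: merge R0<->R2 -> R0=(4,0,0) R2=(4,0,0)
Op 6: merge R2<->R0 -> R2=(4,0,0) R0=(4,0,0)
Op 7: inc R1 by 5 -> R1=(0,5,0) value=5
Op 8: inc R1 by 5 -> R1=(0,10,0) value=10
Op 9: merge R2<->R0 -> R2=(4,0,0) R0=(4,0,0)
Op 10: merge R2<->R0 -> R2=(4,0,0) R0=(4,0,0)
Op 11: merge R2<->R1 -> R2=(4,10,0) R1=(4,10,0)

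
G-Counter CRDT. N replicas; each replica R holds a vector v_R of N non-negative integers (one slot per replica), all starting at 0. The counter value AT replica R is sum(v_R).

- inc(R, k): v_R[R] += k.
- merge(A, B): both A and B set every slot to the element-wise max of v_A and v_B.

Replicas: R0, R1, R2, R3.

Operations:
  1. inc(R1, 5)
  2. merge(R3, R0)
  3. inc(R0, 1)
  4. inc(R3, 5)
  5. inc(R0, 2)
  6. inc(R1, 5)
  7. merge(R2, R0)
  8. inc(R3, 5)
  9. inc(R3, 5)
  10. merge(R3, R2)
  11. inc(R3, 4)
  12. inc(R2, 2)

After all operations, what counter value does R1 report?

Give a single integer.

Op 1: inc R1 by 5 -> R1=(0,5,0,0) value=5
Op 2: merge R3<->R0 -> R3=(0,0,0,0) R0=(0,0,0,0)
Op 3: inc R0 by 1 -> R0=(1,0,0,0) value=1
Op 4: inc R3 by 5 -> R3=(0,0,0,5) value=5
Op 5: inc R0 by 2 -> R0=(3,0,0,0) value=3
Op 6: inc R1 by 5 -> R1=(0,10,0,0) value=10
Op 7: merge R2<->R0 -> R2=(3,0,0,0) R0=(3,0,0,0)
Op 8: inc R3 by 5 -> R3=(0,0,0,10) value=10
Op 9: inc R3 by 5 -> R3=(0,0,0,15) value=15
Op 10: merge R3<->R2 -> R3=(3,0,0,15) R2=(3,0,0,15)
Op 11: inc R3 by 4 -> R3=(3,0,0,19) value=22
Op 12: inc R2 by 2 -> R2=(3,0,2,15) value=20

Answer: 10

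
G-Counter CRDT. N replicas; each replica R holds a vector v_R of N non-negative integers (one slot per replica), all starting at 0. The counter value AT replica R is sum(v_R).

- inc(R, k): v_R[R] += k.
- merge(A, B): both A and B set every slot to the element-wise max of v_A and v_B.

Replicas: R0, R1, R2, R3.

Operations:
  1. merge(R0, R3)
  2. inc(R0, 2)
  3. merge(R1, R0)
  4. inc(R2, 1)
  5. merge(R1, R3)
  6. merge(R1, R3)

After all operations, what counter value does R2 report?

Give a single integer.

Op 1: merge R0<->R3 -> R0=(0,0,0,0) R3=(0,0,0,0)
Op 2: inc R0 by 2 -> R0=(2,0,0,0) value=2
Op 3: merge R1<->R0 -> R1=(2,0,0,0) R0=(2,0,0,0)
Op 4: inc R2 by 1 -> R2=(0,0,1,0) value=1
Op 5: merge R1<->R3 -> R1=(2,0,0,0) R3=(2,0,0,0)
Op 6: merge R1<->R3 -> R1=(2,0,0,0) R3=(2,0,0,0)

Answer: 1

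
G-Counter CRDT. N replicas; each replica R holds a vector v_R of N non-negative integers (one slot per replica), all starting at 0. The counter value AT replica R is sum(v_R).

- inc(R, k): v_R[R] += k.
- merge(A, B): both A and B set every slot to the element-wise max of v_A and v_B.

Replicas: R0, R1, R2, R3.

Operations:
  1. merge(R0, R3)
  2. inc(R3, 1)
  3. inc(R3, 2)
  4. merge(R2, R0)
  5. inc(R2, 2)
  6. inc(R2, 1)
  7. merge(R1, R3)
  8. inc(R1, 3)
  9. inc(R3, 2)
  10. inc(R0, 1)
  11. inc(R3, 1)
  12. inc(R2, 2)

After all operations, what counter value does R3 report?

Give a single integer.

Answer: 6

Derivation:
Op 1: merge R0<->R3 -> R0=(0,0,0,0) R3=(0,0,0,0)
Op 2: inc R3 by 1 -> R3=(0,0,0,1) value=1
Op 3: inc R3 by 2 -> R3=(0,0,0,3) value=3
Op 4: merge R2<->R0 -> R2=(0,0,0,0) R0=(0,0,0,0)
Op 5: inc R2 by 2 -> R2=(0,0,2,0) value=2
Op 6: inc R2 by 1 -> R2=(0,0,3,0) value=3
Op 7: merge R1<->R3 -> R1=(0,0,0,3) R3=(0,0,0,3)
Op 8: inc R1 by 3 -> R1=(0,3,0,3) value=6
Op 9: inc R3 by 2 -> R3=(0,0,0,5) value=5
Op 10: inc R0 by 1 -> R0=(1,0,0,0) value=1
Op 11: inc R3 by 1 -> R3=(0,0,0,6) value=6
Op 12: inc R2 by 2 -> R2=(0,0,5,0) value=5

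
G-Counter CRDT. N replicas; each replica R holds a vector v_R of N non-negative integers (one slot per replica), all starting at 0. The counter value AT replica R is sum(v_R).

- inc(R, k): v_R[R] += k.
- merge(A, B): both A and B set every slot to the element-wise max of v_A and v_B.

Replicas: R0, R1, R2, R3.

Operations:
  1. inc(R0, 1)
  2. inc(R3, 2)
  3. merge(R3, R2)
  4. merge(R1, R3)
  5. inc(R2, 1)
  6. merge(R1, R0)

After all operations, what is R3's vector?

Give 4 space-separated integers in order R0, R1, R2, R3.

Answer: 0 0 0 2

Derivation:
Op 1: inc R0 by 1 -> R0=(1,0,0,0) value=1
Op 2: inc R3 by 2 -> R3=(0,0,0,2) value=2
Op 3: merge R3<->R2 -> R3=(0,0,0,2) R2=(0,0,0,2)
Op 4: merge R1<->R3 -> R1=(0,0,0,2) R3=(0,0,0,2)
Op 5: inc R2 by 1 -> R2=(0,0,1,2) value=3
Op 6: merge R1<->R0 -> R1=(1,0,0,2) R0=(1,0,0,2)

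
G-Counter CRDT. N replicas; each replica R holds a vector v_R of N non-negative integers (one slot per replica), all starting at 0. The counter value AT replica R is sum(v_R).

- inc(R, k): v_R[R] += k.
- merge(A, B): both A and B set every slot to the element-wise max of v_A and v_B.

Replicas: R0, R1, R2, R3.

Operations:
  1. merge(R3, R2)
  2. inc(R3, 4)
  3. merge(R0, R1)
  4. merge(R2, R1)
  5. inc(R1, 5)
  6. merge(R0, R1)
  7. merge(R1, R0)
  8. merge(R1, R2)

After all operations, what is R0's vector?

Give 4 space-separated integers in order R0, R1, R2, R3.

Answer: 0 5 0 0

Derivation:
Op 1: merge R3<->R2 -> R3=(0,0,0,0) R2=(0,0,0,0)
Op 2: inc R3 by 4 -> R3=(0,0,0,4) value=4
Op 3: merge R0<->R1 -> R0=(0,0,0,0) R1=(0,0,0,0)
Op 4: merge R2<->R1 -> R2=(0,0,0,0) R1=(0,0,0,0)
Op 5: inc R1 by 5 -> R1=(0,5,0,0) value=5
Op 6: merge R0<->R1 -> R0=(0,5,0,0) R1=(0,5,0,0)
Op 7: merge R1<->R0 -> R1=(0,5,0,0) R0=(0,5,0,0)
Op 8: merge R1<->R2 -> R1=(0,5,0,0) R2=(0,5,0,0)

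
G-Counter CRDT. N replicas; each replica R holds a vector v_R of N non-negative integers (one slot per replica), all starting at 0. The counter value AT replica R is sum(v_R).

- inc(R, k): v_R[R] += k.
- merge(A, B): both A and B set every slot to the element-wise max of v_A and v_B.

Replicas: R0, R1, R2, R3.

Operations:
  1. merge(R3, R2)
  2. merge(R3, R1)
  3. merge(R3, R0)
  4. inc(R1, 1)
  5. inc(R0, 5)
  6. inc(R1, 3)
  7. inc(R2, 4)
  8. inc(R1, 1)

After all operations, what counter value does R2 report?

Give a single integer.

Op 1: merge R3<->R2 -> R3=(0,0,0,0) R2=(0,0,0,0)
Op 2: merge R3<->R1 -> R3=(0,0,0,0) R1=(0,0,0,0)
Op 3: merge R3<->R0 -> R3=(0,0,0,0) R0=(0,0,0,0)
Op 4: inc R1 by 1 -> R1=(0,1,0,0) value=1
Op 5: inc R0 by 5 -> R0=(5,0,0,0) value=5
Op 6: inc R1 by 3 -> R1=(0,4,0,0) value=4
Op 7: inc R2 by 4 -> R2=(0,0,4,0) value=4
Op 8: inc R1 by 1 -> R1=(0,5,0,0) value=5

Answer: 4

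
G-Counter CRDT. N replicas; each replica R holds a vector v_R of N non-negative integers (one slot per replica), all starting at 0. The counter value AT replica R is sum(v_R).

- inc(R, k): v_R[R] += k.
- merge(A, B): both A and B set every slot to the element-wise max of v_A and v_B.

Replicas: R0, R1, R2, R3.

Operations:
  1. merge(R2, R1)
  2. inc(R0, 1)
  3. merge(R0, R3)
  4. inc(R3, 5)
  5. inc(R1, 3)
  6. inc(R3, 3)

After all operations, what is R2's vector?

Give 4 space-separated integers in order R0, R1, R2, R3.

Op 1: merge R2<->R1 -> R2=(0,0,0,0) R1=(0,0,0,0)
Op 2: inc R0 by 1 -> R0=(1,0,0,0) value=1
Op 3: merge R0<->R3 -> R0=(1,0,0,0) R3=(1,0,0,0)
Op 4: inc R3 by 5 -> R3=(1,0,0,5) value=6
Op 5: inc R1 by 3 -> R1=(0,3,0,0) value=3
Op 6: inc R3 by 3 -> R3=(1,0,0,8) value=9

Answer: 0 0 0 0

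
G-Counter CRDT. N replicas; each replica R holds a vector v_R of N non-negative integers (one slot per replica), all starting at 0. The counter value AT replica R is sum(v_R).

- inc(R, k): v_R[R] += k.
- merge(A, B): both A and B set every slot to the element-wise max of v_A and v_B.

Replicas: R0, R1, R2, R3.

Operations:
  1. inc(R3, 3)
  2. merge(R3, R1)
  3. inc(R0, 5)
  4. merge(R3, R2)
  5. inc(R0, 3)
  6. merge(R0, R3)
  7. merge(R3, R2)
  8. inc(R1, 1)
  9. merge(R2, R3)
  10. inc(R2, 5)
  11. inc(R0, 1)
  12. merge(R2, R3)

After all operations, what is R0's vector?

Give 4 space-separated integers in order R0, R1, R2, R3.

Answer: 9 0 0 3

Derivation:
Op 1: inc R3 by 3 -> R3=(0,0,0,3) value=3
Op 2: merge R3<->R1 -> R3=(0,0,0,3) R1=(0,0,0,3)
Op 3: inc R0 by 5 -> R0=(5,0,0,0) value=5
Op 4: merge R3<->R2 -> R3=(0,0,0,3) R2=(0,0,0,3)
Op 5: inc R0 by 3 -> R0=(8,0,0,0) value=8
Op 6: merge R0<->R3 -> R0=(8,0,0,3) R3=(8,0,0,3)
Op 7: merge R3<->R2 -> R3=(8,0,0,3) R2=(8,0,0,3)
Op 8: inc R1 by 1 -> R1=(0,1,0,3) value=4
Op 9: merge R2<->R3 -> R2=(8,0,0,3) R3=(8,0,0,3)
Op 10: inc R2 by 5 -> R2=(8,0,5,3) value=16
Op 11: inc R0 by 1 -> R0=(9,0,0,3) value=12
Op 12: merge R2<->R3 -> R2=(8,0,5,3) R3=(8,0,5,3)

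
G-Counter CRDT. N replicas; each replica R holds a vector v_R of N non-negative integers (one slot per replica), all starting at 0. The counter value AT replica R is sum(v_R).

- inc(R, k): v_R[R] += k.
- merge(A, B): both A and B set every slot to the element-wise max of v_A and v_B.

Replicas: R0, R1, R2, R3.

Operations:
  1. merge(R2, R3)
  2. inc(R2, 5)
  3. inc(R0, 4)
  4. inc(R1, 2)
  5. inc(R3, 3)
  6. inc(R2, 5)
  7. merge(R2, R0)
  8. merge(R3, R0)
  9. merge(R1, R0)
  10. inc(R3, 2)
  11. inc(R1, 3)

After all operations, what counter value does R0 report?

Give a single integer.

Answer: 19

Derivation:
Op 1: merge R2<->R3 -> R2=(0,0,0,0) R3=(0,0,0,0)
Op 2: inc R2 by 5 -> R2=(0,0,5,0) value=5
Op 3: inc R0 by 4 -> R0=(4,0,0,0) value=4
Op 4: inc R1 by 2 -> R1=(0,2,0,0) value=2
Op 5: inc R3 by 3 -> R3=(0,0,0,3) value=3
Op 6: inc R2 by 5 -> R2=(0,0,10,0) value=10
Op 7: merge R2<->R0 -> R2=(4,0,10,0) R0=(4,0,10,0)
Op 8: merge R3<->R0 -> R3=(4,0,10,3) R0=(4,0,10,3)
Op 9: merge R1<->R0 -> R1=(4,2,10,3) R0=(4,2,10,3)
Op 10: inc R3 by 2 -> R3=(4,0,10,5) value=19
Op 11: inc R1 by 3 -> R1=(4,5,10,3) value=22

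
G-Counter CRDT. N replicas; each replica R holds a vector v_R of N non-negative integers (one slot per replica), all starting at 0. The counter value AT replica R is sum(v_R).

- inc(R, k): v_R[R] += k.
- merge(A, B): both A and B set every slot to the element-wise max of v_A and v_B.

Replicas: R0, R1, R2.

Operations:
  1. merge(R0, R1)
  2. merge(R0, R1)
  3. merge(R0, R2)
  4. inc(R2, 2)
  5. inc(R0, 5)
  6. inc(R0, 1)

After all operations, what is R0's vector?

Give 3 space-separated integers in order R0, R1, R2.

Answer: 6 0 0

Derivation:
Op 1: merge R0<->R1 -> R0=(0,0,0) R1=(0,0,0)
Op 2: merge R0<->R1 -> R0=(0,0,0) R1=(0,0,0)
Op 3: merge R0<->R2 -> R0=(0,0,0) R2=(0,0,0)
Op 4: inc R2 by 2 -> R2=(0,0,2) value=2
Op 5: inc R0 by 5 -> R0=(5,0,0) value=5
Op 6: inc R0 by 1 -> R0=(6,0,0) value=6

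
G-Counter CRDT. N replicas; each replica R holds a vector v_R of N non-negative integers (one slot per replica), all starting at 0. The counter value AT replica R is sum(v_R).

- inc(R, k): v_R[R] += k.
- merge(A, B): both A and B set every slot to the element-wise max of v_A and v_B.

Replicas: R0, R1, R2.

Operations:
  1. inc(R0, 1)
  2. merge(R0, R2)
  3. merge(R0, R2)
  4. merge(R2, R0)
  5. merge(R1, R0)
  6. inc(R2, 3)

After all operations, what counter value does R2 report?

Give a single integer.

Op 1: inc R0 by 1 -> R0=(1,0,0) value=1
Op 2: merge R0<->R2 -> R0=(1,0,0) R2=(1,0,0)
Op 3: merge R0<->R2 -> R0=(1,0,0) R2=(1,0,0)
Op 4: merge R2<->R0 -> R2=(1,0,0) R0=(1,0,0)
Op 5: merge R1<->R0 -> R1=(1,0,0) R0=(1,0,0)
Op 6: inc R2 by 3 -> R2=(1,0,3) value=4

Answer: 4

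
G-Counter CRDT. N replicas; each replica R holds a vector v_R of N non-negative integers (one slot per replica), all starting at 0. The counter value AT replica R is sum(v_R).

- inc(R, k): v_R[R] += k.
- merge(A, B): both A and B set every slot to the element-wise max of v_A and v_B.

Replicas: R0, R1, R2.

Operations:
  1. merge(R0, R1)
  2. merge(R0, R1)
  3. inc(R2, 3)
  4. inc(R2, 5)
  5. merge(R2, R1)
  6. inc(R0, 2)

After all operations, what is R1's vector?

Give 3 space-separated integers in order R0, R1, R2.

Op 1: merge R0<->R1 -> R0=(0,0,0) R1=(0,0,0)
Op 2: merge R0<->R1 -> R0=(0,0,0) R1=(0,0,0)
Op 3: inc R2 by 3 -> R2=(0,0,3) value=3
Op 4: inc R2 by 5 -> R2=(0,0,8) value=8
Op 5: merge R2<->R1 -> R2=(0,0,8) R1=(0,0,8)
Op 6: inc R0 by 2 -> R0=(2,0,0) value=2

Answer: 0 0 8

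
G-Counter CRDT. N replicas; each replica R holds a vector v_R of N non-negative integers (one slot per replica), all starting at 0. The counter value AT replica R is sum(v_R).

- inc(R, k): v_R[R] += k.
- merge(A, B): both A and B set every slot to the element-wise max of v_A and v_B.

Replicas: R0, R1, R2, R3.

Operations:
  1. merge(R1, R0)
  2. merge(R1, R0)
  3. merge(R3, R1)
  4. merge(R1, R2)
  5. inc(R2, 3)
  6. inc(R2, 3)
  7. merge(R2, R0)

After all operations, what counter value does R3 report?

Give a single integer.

Answer: 0

Derivation:
Op 1: merge R1<->R0 -> R1=(0,0,0,0) R0=(0,0,0,0)
Op 2: merge R1<->R0 -> R1=(0,0,0,0) R0=(0,0,0,0)
Op 3: merge R3<->R1 -> R3=(0,0,0,0) R1=(0,0,0,0)
Op 4: merge R1<->R2 -> R1=(0,0,0,0) R2=(0,0,0,0)
Op 5: inc R2 by 3 -> R2=(0,0,3,0) value=3
Op 6: inc R2 by 3 -> R2=(0,0,6,0) value=6
Op 7: merge R2<->R0 -> R2=(0,0,6,0) R0=(0,0,6,0)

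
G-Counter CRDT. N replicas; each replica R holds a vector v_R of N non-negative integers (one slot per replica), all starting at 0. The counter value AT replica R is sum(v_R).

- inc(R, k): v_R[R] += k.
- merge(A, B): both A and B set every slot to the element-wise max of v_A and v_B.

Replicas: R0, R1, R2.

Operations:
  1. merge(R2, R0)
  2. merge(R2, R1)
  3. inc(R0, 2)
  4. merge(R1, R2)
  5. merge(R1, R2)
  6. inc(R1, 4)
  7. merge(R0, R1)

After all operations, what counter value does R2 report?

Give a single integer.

Op 1: merge R2<->R0 -> R2=(0,0,0) R0=(0,0,0)
Op 2: merge R2<->R1 -> R2=(0,0,0) R1=(0,0,0)
Op 3: inc R0 by 2 -> R0=(2,0,0) value=2
Op 4: merge R1<->R2 -> R1=(0,0,0) R2=(0,0,0)
Op 5: merge R1<->R2 -> R1=(0,0,0) R2=(0,0,0)
Op 6: inc R1 by 4 -> R1=(0,4,0) value=4
Op 7: merge R0<->R1 -> R0=(2,4,0) R1=(2,4,0)

Answer: 0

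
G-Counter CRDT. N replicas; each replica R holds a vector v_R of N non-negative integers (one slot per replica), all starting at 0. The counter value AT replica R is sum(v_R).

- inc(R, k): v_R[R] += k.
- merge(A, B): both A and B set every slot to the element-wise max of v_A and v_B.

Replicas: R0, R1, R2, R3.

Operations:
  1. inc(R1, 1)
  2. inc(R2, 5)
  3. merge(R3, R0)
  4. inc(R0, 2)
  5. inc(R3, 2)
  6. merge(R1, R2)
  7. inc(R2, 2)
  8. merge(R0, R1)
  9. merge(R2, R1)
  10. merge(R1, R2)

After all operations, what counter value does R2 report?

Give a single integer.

Answer: 10

Derivation:
Op 1: inc R1 by 1 -> R1=(0,1,0,0) value=1
Op 2: inc R2 by 5 -> R2=(0,0,5,0) value=5
Op 3: merge R3<->R0 -> R3=(0,0,0,0) R0=(0,0,0,0)
Op 4: inc R0 by 2 -> R0=(2,0,0,0) value=2
Op 5: inc R3 by 2 -> R3=(0,0,0,2) value=2
Op 6: merge R1<->R2 -> R1=(0,1,5,0) R2=(0,1,5,0)
Op 7: inc R2 by 2 -> R2=(0,1,7,0) value=8
Op 8: merge R0<->R1 -> R0=(2,1,5,0) R1=(2,1,5,0)
Op 9: merge R2<->R1 -> R2=(2,1,7,0) R1=(2,1,7,0)
Op 10: merge R1<->R2 -> R1=(2,1,7,0) R2=(2,1,7,0)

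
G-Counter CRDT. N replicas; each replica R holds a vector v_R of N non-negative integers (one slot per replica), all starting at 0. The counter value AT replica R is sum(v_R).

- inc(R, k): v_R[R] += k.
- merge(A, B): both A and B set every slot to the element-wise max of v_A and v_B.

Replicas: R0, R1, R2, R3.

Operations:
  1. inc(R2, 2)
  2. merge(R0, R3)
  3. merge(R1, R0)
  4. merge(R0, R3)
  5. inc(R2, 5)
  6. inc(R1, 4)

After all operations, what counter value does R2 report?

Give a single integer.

Answer: 7

Derivation:
Op 1: inc R2 by 2 -> R2=(0,0,2,0) value=2
Op 2: merge R0<->R3 -> R0=(0,0,0,0) R3=(0,0,0,0)
Op 3: merge R1<->R0 -> R1=(0,0,0,0) R0=(0,0,0,0)
Op 4: merge R0<->R3 -> R0=(0,0,0,0) R3=(0,0,0,0)
Op 5: inc R2 by 5 -> R2=(0,0,7,0) value=7
Op 6: inc R1 by 4 -> R1=(0,4,0,0) value=4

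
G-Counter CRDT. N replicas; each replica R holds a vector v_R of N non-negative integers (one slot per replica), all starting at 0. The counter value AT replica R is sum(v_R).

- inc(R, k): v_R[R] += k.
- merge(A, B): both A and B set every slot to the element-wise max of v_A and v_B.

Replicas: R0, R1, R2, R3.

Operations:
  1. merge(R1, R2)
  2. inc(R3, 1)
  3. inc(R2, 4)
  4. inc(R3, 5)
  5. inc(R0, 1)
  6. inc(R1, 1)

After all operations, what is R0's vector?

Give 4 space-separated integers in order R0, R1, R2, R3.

Answer: 1 0 0 0

Derivation:
Op 1: merge R1<->R2 -> R1=(0,0,0,0) R2=(0,0,0,0)
Op 2: inc R3 by 1 -> R3=(0,0,0,1) value=1
Op 3: inc R2 by 4 -> R2=(0,0,4,0) value=4
Op 4: inc R3 by 5 -> R3=(0,0,0,6) value=6
Op 5: inc R0 by 1 -> R0=(1,0,0,0) value=1
Op 6: inc R1 by 1 -> R1=(0,1,0,0) value=1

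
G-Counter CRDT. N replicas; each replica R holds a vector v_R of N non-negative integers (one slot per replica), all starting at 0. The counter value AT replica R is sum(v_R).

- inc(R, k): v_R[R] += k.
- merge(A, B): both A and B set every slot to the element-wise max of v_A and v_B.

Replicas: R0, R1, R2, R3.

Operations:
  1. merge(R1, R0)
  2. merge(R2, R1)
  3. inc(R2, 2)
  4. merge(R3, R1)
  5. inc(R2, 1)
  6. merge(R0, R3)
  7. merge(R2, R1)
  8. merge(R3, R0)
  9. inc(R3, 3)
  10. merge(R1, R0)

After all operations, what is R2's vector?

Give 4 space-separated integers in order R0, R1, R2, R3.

Op 1: merge R1<->R0 -> R1=(0,0,0,0) R0=(0,0,0,0)
Op 2: merge R2<->R1 -> R2=(0,0,0,0) R1=(0,0,0,0)
Op 3: inc R2 by 2 -> R2=(0,0,2,0) value=2
Op 4: merge R3<->R1 -> R3=(0,0,0,0) R1=(0,0,0,0)
Op 5: inc R2 by 1 -> R2=(0,0,3,0) value=3
Op 6: merge R0<->R3 -> R0=(0,0,0,0) R3=(0,0,0,0)
Op 7: merge R2<->R1 -> R2=(0,0,3,0) R1=(0,0,3,0)
Op 8: merge R3<->R0 -> R3=(0,0,0,0) R0=(0,0,0,0)
Op 9: inc R3 by 3 -> R3=(0,0,0,3) value=3
Op 10: merge R1<->R0 -> R1=(0,0,3,0) R0=(0,0,3,0)

Answer: 0 0 3 0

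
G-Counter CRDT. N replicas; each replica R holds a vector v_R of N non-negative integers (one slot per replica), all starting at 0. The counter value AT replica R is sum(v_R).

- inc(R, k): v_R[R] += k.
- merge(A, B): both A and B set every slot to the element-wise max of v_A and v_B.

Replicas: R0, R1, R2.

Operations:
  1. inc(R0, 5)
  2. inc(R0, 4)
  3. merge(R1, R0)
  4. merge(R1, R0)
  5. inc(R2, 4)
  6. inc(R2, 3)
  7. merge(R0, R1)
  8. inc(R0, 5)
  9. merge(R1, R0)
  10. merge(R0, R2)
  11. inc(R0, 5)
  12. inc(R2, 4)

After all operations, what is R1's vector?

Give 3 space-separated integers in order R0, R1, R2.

Op 1: inc R0 by 5 -> R0=(5,0,0) value=5
Op 2: inc R0 by 4 -> R0=(9,0,0) value=9
Op 3: merge R1<->R0 -> R1=(9,0,0) R0=(9,0,0)
Op 4: merge R1<->R0 -> R1=(9,0,0) R0=(9,0,0)
Op 5: inc R2 by 4 -> R2=(0,0,4) value=4
Op 6: inc R2 by 3 -> R2=(0,0,7) value=7
Op 7: merge R0<->R1 -> R0=(9,0,0) R1=(9,0,0)
Op 8: inc R0 by 5 -> R0=(14,0,0) value=14
Op 9: merge R1<->R0 -> R1=(14,0,0) R0=(14,0,0)
Op 10: merge R0<->R2 -> R0=(14,0,7) R2=(14,0,7)
Op 11: inc R0 by 5 -> R0=(19,0,7) value=26
Op 12: inc R2 by 4 -> R2=(14,0,11) value=25

Answer: 14 0 0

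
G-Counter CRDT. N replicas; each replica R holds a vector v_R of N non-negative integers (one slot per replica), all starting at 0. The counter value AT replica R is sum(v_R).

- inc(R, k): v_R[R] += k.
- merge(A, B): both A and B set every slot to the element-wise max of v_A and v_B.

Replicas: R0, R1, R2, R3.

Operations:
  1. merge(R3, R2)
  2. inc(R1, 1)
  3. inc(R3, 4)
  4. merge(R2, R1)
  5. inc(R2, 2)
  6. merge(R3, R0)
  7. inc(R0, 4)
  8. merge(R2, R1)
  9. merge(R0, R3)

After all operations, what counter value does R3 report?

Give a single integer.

Answer: 8

Derivation:
Op 1: merge R3<->R2 -> R3=(0,0,0,0) R2=(0,0,0,0)
Op 2: inc R1 by 1 -> R1=(0,1,0,0) value=1
Op 3: inc R3 by 4 -> R3=(0,0,0,4) value=4
Op 4: merge R2<->R1 -> R2=(0,1,0,0) R1=(0,1,0,0)
Op 5: inc R2 by 2 -> R2=(0,1,2,0) value=3
Op 6: merge R3<->R0 -> R3=(0,0,0,4) R0=(0,0,0,4)
Op 7: inc R0 by 4 -> R0=(4,0,0,4) value=8
Op 8: merge R2<->R1 -> R2=(0,1,2,0) R1=(0,1,2,0)
Op 9: merge R0<->R3 -> R0=(4,0,0,4) R3=(4,0,0,4)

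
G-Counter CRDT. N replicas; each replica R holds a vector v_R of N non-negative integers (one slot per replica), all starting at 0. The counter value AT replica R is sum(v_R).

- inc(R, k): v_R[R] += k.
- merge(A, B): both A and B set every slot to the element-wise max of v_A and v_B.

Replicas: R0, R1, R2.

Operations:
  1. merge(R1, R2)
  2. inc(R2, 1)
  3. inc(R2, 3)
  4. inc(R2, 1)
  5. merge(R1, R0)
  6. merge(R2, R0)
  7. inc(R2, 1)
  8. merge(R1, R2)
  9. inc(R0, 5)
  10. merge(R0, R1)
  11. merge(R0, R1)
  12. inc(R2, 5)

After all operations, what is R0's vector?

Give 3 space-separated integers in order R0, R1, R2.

Op 1: merge R1<->R2 -> R1=(0,0,0) R2=(0,0,0)
Op 2: inc R2 by 1 -> R2=(0,0,1) value=1
Op 3: inc R2 by 3 -> R2=(0,0,4) value=4
Op 4: inc R2 by 1 -> R2=(0,0,5) value=5
Op 5: merge R1<->R0 -> R1=(0,0,0) R0=(0,0,0)
Op 6: merge R2<->R0 -> R2=(0,0,5) R0=(0,0,5)
Op 7: inc R2 by 1 -> R2=(0,0,6) value=6
Op 8: merge R1<->R2 -> R1=(0,0,6) R2=(0,0,6)
Op 9: inc R0 by 5 -> R0=(5,0,5) value=10
Op 10: merge R0<->R1 -> R0=(5,0,6) R1=(5,0,6)
Op 11: merge R0<->R1 -> R0=(5,0,6) R1=(5,0,6)
Op 12: inc R2 by 5 -> R2=(0,0,11) value=11

Answer: 5 0 6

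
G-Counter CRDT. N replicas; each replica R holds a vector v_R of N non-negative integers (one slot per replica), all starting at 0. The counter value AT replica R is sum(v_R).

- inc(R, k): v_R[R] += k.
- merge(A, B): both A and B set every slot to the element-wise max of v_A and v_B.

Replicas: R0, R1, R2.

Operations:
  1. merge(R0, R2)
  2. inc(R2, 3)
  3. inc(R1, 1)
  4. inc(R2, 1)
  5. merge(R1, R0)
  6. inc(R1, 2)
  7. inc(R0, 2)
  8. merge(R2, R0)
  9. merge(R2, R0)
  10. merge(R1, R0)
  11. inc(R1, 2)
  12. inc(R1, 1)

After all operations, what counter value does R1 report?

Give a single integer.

Answer: 12

Derivation:
Op 1: merge R0<->R2 -> R0=(0,0,0) R2=(0,0,0)
Op 2: inc R2 by 3 -> R2=(0,0,3) value=3
Op 3: inc R1 by 1 -> R1=(0,1,0) value=1
Op 4: inc R2 by 1 -> R2=(0,0,4) value=4
Op 5: merge R1<->R0 -> R1=(0,1,0) R0=(0,1,0)
Op 6: inc R1 by 2 -> R1=(0,3,0) value=3
Op 7: inc R0 by 2 -> R0=(2,1,0) value=3
Op 8: merge R2<->R0 -> R2=(2,1,4) R0=(2,1,4)
Op 9: merge R2<->R0 -> R2=(2,1,4) R0=(2,1,4)
Op 10: merge R1<->R0 -> R1=(2,3,4) R0=(2,3,4)
Op 11: inc R1 by 2 -> R1=(2,5,4) value=11
Op 12: inc R1 by 1 -> R1=(2,6,4) value=12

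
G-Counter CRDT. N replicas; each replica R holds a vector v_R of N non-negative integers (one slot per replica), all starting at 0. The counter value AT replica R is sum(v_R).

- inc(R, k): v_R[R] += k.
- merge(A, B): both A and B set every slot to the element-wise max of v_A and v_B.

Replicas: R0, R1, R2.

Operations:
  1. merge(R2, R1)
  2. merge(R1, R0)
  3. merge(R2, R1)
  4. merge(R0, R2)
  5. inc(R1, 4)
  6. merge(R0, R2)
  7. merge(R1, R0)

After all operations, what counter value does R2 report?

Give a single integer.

Answer: 0

Derivation:
Op 1: merge R2<->R1 -> R2=(0,0,0) R1=(0,0,0)
Op 2: merge R1<->R0 -> R1=(0,0,0) R0=(0,0,0)
Op 3: merge R2<->R1 -> R2=(0,0,0) R1=(0,0,0)
Op 4: merge R0<->R2 -> R0=(0,0,0) R2=(0,0,0)
Op 5: inc R1 by 4 -> R1=(0,4,0) value=4
Op 6: merge R0<->R2 -> R0=(0,0,0) R2=(0,0,0)
Op 7: merge R1<->R0 -> R1=(0,4,0) R0=(0,4,0)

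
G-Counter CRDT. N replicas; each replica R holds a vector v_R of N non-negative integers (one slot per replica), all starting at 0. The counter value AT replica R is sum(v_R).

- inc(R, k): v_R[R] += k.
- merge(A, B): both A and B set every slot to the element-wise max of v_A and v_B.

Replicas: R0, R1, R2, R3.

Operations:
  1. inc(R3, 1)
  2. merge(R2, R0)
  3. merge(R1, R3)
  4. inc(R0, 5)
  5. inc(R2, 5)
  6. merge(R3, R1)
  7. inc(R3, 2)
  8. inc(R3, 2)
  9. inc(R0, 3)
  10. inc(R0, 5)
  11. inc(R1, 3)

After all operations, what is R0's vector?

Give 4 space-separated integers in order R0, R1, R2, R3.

Op 1: inc R3 by 1 -> R3=(0,0,0,1) value=1
Op 2: merge R2<->R0 -> R2=(0,0,0,0) R0=(0,0,0,0)
Op 3: merge R1<->R3 -> R1=(0,0,0,1) R3=(0,0,0,1)
Op 4: inc R0 by 5 -> R0=(5,0,0,0) value=5
Op 5: inc R2 by 5 -> R2=(0,0,5,0) value=5
Op 6: merge R3<->R1 -> R3=(0,0,0,1) R1=(0,0,0,1)
Op 7: inc R3 by 2 -> R3=(0,0,0,3) value=3
Op 8: inc R3 by 2 -> R3=(0,0,0,5) value=5
Op 9: inc R0 by 3 -> R0=(8,0,0,0) value=8
Op 10: inc R0 by 5 -> R0=(13,0,0,0) value=13
Op 11: inc R1 by 3 -> R1=(0,3,0,1) value=4

Answer: 13 0 0 0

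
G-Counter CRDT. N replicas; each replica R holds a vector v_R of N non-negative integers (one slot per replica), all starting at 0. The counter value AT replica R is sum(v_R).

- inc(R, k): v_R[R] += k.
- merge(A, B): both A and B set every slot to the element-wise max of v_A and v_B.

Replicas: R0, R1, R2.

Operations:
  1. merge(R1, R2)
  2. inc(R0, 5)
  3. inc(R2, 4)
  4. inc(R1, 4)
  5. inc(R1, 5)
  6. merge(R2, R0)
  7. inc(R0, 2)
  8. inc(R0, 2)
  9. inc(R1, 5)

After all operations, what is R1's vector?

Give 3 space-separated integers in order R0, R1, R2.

Answer: 0 14 0

Derivation:
Op 1: merge R1<->R2 -> R1=(0,0,0) R2=(0,0,0)
Op 2: inc R0 by 5 -> R0=(5,0,0) value=5
Op 3: inc R2 by 4 -> R2=(0,0,4) value=4
Op 4: inc R1 by 4 -> R1=(0,4,0) value=4
Op 5: inc R1 by 5 -> R1=(0,9,0) value=9
Op 6: merge R2<->R0 -> R2=(5,0,4) R0=(5,0,4)
Op 7: inc R0 by 2 -> R0=(7,0,4) value=11
Op 8: inc R0 by 2 -> R0=(9,0,4) value=13
Op 9: inc R1 by 5 -> R1=(0,14,0) value=14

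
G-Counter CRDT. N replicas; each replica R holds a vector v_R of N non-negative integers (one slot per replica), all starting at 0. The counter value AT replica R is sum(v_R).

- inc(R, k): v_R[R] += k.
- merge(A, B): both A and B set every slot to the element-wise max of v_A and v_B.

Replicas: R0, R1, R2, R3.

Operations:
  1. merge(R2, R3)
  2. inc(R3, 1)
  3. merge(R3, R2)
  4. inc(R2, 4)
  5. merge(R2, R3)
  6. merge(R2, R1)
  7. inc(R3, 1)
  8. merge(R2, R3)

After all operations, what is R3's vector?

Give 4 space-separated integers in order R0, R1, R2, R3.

Op 1: merge R2<->R3 -> R2=(0,0,0,0) R3=(0,0,0,0)
Op 2: inc R3 by 1 -> R3=(0,0,0,1) value=1
Op 3: merge R3<->R2 -> R3=(0,0,0,1) R2=(0,0,0,1)
Op 4: inc R2 by 4 -> R2=(0,0,4,1) value=5
Op 5: merge R2<->R3 -> R2=(0,0,4,1) R3=(0,0,4,1)
Op 6: merge R2<->R1 -> R2=(0,0,4,1) R1=(0,0,4,1)
Op 7: inc R3 by 1 -> R3=(0,0,4,2) value=6
Op 8: merge R2<->R3 -> R2=(0,0,4,2) R3=(0,0,4,2)

Answer: 0 0 4 2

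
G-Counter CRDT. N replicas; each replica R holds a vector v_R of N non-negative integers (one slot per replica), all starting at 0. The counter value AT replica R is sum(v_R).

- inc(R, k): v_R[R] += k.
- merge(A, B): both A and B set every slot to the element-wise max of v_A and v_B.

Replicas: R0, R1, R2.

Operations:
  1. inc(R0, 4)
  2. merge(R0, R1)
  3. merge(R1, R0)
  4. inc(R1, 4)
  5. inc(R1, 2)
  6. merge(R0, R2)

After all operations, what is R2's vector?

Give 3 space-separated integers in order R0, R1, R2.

Op 1: inc R0 by 4 -> R0=(4,0,0) value=4
Op 2: merge R0<->R1 -> R0=(4,0,0) R1=(4,0,0)
Op 3: merge R1<->R0 -> R1=(4,0,0) R0=(4,0,0)
Op 4: inc R1 by 4 -> R1=(4,4,0) value=8
Op 5: inc R1 by 2 -> R1=(4,6,0) value=10
Op 6: merge R0<->R2 -> R0=(4,0,0) R2=(4,0,0)

Answer: 4 0 0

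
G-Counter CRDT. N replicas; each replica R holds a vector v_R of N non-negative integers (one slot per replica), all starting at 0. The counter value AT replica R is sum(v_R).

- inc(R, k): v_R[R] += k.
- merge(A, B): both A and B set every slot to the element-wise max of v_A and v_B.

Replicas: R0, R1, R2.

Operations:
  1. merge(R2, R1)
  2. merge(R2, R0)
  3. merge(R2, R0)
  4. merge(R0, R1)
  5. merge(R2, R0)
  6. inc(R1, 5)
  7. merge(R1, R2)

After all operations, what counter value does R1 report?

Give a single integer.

Answer: 5

Derivation:
Op 1: merge R2<->R1 -> R2=(0,0,0) R1=(0,0,0)
Op 2: merge R2<->R0 -> R2=(0,0,0) R0=(0,0,0)
Op 3: merge R2<->R0 -> R2=(0,0,0) R0=(0,0,0)
Op 4: merge R0<->R1 -> R0=(0,0,0) R1=(0,0,0)
Op 5: merge R2<->R0 -> R2=(0,0,0) R0=(0,0,0)
Op 6: inc R1 by 5 -> R1=(0,5,0) value=5
Op 7: merge R1<->R2 -> R1=(0,5,0) R2=(0,5,0)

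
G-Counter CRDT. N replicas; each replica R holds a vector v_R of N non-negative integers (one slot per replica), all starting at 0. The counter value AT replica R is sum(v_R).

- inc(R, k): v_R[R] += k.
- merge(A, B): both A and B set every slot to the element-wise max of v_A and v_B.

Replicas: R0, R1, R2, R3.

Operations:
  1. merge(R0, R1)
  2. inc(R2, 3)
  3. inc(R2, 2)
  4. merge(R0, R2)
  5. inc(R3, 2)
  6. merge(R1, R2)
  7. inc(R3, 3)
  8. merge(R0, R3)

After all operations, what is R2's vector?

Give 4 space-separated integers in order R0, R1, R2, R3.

Op 1: merge R0<->R1 -> R0=(0,0,0,0) R1=(0,0,0,0)
Op 2: inc R2 by 3 -> R2=(0,0,3,0) value=3
Op 3: inc R2 by 2 -> R2=(0,0,5,0) value=5
Op 4: merge R0<->R2 -> R0=(0,0,5,0) R2=(0,0,5,0)
Op 5: inc R3 by 2 -> R3=(0,0,0,2) value=2
Op 6: merge R1<->R2 -> R1=(0,0,5,0) R2=(0,0,5,0)
Op 7: inc R3 by 3 -> R3=(0,0,0,5) value=5
Op 8: merge R0<->R3 -> R0=(0,0,5,5) R3=(0,0,5,5)

Answer: 0 0 5 0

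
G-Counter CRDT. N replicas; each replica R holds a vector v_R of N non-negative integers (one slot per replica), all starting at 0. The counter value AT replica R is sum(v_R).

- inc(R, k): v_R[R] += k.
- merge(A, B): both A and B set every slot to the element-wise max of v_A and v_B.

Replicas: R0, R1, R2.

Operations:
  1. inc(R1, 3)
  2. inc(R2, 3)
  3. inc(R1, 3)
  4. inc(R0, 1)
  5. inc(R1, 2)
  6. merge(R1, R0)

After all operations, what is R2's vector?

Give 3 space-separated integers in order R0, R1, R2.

Op 1: inc R1 by 3 -> R1=(0,3,0) value=3
Op 2: inc R2 by 3 -> R2=(0,0,3) value=3
Op 3: inc R1 by 3 -> R1=(0,6,0) value=6
Op 4: inc R0 by 1 -> R0=(1,0,0) value=1
Op 5: inc R1 by 2 -> R1=(0,8,0) value=8
Op 6: merge R1<->R0 -> R1=(1,8,0) R0=(1,8,0)

Answer: 0 0 3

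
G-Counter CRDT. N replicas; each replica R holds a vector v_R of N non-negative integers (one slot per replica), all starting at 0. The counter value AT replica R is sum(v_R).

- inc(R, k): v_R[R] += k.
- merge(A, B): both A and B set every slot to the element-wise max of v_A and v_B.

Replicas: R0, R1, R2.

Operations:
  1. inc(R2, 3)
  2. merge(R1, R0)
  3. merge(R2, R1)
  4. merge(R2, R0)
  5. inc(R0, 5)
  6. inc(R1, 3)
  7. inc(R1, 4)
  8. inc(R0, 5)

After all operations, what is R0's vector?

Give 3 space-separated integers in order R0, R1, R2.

Answer: 10 0 3

Derivation:
Op 1: inc R2 by 3 -> R2=(0,0,3) value=3
Op 2: merge R1<->R0 -> R1=(0,0,0) R0=(0,0,0)
Op 3: merge R2<->R1 -> R2=(0,0,3) R1=(0,0,3)
Op 4: merge R2<->R0 -> R2=(0,0,3) R0=(0,0,3)
Op 5: inc R0 by 5 -> R0=(5,0,3) value=8
Op 6: inc R1 by 3 -> R1=(0,3,3) value=6
Op 7: inc R1 by 4 -> R1=(0,7,3) value=10
Op 8: inc R0 by 5 -> R0=(10,0,3) value=13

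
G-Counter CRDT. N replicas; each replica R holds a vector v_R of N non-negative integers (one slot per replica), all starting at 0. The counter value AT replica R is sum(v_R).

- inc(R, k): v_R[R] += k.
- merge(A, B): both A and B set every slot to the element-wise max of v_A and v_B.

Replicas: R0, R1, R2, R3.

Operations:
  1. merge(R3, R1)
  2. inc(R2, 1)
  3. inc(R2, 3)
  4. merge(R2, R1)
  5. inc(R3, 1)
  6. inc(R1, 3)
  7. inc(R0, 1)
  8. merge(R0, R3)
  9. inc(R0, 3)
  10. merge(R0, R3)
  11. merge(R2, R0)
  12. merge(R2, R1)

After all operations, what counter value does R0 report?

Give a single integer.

Op 1: merge R3<->R1 -> R3=(0,0,0,0) R1=(0,0,0,0)
Op 2: inc R2 by 1 -> R2=(0,0,1,0) value=1
Op 3: inc R2 by 3 -> R2=(0,0,4,0) value=4
Op 4: merge R2<->R1 -> R2=(0,0,4,0) R1=(0,0,4,0)
Op 5: inc R3 by 1 -> R3=(0,0,0,1) value=1
Op 6: inc R1 by 3 -> R1=(0,3,4,0) value=7
Op 7: inc R0 by 1 -> R0=(1,0,0,0) value=1
Op 8: merge R0<->R3 -> R0=(1,0,0,1) R3=(1,0,0,1)
Op 9: inc R0 by 3 -> R0=(4,0,0,1) value=5
Op 10: merge R0<->R3 -> R0=(4,0,0,1) R3=(4,0,0,1)
Op 11: merge R2<->R0 -> R2=(4,0,4,1) R0=(4,0,4,1)
Op 12: merge R2<->R1 -> R2=(4,3,4,1) R1=(4,3,4,1)

Answer: 9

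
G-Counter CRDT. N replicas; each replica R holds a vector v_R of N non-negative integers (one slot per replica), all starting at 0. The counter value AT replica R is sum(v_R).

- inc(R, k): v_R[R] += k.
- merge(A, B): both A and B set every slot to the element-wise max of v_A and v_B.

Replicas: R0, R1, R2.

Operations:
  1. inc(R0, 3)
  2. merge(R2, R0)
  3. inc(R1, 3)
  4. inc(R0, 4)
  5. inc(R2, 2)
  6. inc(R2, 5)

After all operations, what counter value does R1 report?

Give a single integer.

Answer: 3

Derivation:
Op 1: inc R0 by 3 -> R0=(3,0,0) value=3
Op 2: merge R2<->R0 -> R2=(3,0,0) R0=(3,0,0)
Op 3: inc R1 by 3 -> R1=(0,3,0) value=3
Op 4: inc R0 by 4 -> R0=(7,0,0) value=7
Op 5: inc R2 by 2 -> R2=(3,0,2) value=5
Op 6: inc R2 by 5 -> R2=(3,0,7) value=10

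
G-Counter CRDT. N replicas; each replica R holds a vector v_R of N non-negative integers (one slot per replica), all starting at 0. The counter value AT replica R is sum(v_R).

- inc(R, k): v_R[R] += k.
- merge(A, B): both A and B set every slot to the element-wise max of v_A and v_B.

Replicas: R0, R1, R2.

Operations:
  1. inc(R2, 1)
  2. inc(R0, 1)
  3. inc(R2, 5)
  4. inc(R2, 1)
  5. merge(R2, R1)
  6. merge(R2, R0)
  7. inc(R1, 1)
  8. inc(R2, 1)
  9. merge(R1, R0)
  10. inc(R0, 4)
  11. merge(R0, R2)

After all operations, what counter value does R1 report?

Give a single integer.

Answer: 9

Derivation:
Op 1: inc R2 by 1 -> R2=(0,0,1) value=1
Op 2: inc R0 by 1 -> R0=(1,0,0) value=1
Op 3: inc R2 by 5 -> R2=(0,0,6) value=6
Op 4: inc R2 by 1 -> R2=(0,0,7) value=7
Op 5: merge R2<->R1 -> R2=(0,0,7) R1=(0,0,7)
Op 6: merge R2<->R0 -> R2=(1,0,7) R0=(1,0,7)
Op 7: inc R1 by 1 -> R1=(0,1,7) value=8
Op 8: inc R2 by 1 -> R2=(1,0,8) value=9
Op 9: merge R1<->R0 -> R1=(1,1,7) R0=(1,1,7)
Op 10: inc R0 by 4 -> R0=(5,1,7) value=13
Op 11: merge R0<->R2 -> R0=(5,1,8) R2=(5,1,8)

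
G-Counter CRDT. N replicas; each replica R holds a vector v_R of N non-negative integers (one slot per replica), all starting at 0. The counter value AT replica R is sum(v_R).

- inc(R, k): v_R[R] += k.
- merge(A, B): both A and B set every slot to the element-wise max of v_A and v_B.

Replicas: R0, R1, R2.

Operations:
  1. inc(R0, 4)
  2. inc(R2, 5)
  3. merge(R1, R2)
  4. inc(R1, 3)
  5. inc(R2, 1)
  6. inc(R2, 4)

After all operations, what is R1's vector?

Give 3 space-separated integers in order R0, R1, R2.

Op 1: inc R0 by 4 -> R0=(4,0,0) value=4
Op 2: inc R2 by 5 -> R2=(0,0,5) value=5
Op 3: merge R1<->R2 -> R1=(0,0,5) R2=(0,0,5)
Op 4: inc R1 by 3 -> R1=(0,3,5) value=8
Op 5: inc R2 by 1 -> R2=(0,0,6) value=6
Op 6: inc R2 by 4 -> R2=(0,0,10) value=10

Answer: 0 3 5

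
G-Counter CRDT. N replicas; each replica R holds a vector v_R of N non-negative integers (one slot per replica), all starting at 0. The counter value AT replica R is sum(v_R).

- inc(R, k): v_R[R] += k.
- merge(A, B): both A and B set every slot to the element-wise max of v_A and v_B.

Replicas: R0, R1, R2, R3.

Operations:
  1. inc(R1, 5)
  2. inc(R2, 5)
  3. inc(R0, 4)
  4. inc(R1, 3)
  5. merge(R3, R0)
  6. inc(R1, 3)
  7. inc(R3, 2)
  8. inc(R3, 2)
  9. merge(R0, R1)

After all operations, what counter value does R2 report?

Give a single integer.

Op 1: inc R1 by 5 -> R1=(0,5,0,0) value=5
Op 2: inc R2 by 5 -> R2=(0,0,5,0) value=5
Op 3: inc R0 by 4 -> R0=(4,0,0,0) value=4
Op 4: inc R1 by 3 -> R1=(0,8,0,0) value=8
Op 5: merge R3<->R0 -> R3=(4,0,0,0) R0=(4,0,0,0)
Op 6: inc R1 by 3 -> R1=(0,11,0,0) value=11
Op 7: inc R3 by 2 -> R3=(4,0,0,2) value=6
Op 8: inc R3 by 2 -> R3=(4,0,0,4) value=8
Op 9: merge R0<->R1 -> R0=(4,11,0,0) R1=(4,11,0,0)

Answer: 5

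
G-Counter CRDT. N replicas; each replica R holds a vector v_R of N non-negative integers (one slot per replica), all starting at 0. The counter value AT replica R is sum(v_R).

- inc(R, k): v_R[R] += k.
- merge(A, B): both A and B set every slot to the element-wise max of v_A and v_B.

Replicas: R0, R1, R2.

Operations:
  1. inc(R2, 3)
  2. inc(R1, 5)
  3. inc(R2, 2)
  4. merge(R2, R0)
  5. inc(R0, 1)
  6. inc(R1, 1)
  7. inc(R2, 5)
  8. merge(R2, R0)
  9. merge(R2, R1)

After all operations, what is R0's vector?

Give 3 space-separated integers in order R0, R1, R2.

Answer: 1 0 10

Derivation:
Op 1: inc R2 by 3 -> R2=(0,0,3) value=3
Op 2: inc R1 by 5 -> R1=(0,5,0) value=5
Op 3: inc R2 by 2 -> R2=(0,0,5) value=5
Op 4: merge R2<->R0 -> R2=(0,0,5) R0=(0,0,5)
Op 5: inc R0 by 1 -> R0=(1,0,5) value=6
Op 6: inc R1 by 1 -> R1=(0,6,0) value=6
Op 7: inc R2 by 5 -> R2=(0,0,10) value=10
Op 8: merge R2<->R0 -> R2=(1,0,10) R0=(1,0,10)
Op 9: merge R2<->R1 -> R2=(1,6,10) R1=(1,6,10)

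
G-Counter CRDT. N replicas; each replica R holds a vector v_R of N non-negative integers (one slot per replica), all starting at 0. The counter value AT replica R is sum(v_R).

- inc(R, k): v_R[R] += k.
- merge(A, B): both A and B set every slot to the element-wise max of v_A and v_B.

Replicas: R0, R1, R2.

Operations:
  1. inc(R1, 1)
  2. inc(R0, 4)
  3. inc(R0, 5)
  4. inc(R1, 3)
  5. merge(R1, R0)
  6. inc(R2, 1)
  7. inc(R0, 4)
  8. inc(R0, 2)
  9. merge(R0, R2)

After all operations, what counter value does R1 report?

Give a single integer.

Op 1: inc R1 by 1 -> R1=(0,1,0) value=1
Op 2: inc R0 by 4 -> R0=(4,0,0) value=4
Op 3: inc R0 by 5 -> R0=(9,0,0) value=9
Op 4: inc R1 by 3 -> R1=(0,4,0) value=4
Op 5: merge R1<->R0 -> R1=(9,4,0) R0=(9,4,0)
Op 6: inc R2 by 1 -> R2=(0,0,1) value=1
Op 7: inc R0 by 4 -> R0=(13,4,0) value=17
Op 8: inc R0 by 2 -> R0=(15,4,0) value=19
Op 9: merge R0<->R2 -> R0=(15,4,1) R2=(15,4,1)

Answer: 13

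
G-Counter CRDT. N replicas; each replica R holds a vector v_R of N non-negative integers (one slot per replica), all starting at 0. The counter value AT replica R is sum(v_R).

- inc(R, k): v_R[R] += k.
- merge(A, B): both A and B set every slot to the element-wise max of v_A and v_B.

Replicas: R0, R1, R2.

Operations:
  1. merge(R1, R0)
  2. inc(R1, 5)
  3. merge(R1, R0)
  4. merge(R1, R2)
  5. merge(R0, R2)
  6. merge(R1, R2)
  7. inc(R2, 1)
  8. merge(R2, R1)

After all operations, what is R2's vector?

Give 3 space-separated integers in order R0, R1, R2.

Op 1: merge R1<->R0 -> R1=(0,0,0) R0=(0,0,0)
Op 2: inc R1 by 5 -> R1=(0,5,0) value=5
Op 3: merge R1<->R0 -> R1=(0,5,0) R0=(0,5,0)
Op 4: merge R1<->R2 -> R1=(0,5,0) R2=(0,5,0)
Op 5: merge R0<->R2 -> R0=(0,5,0) R2=(0,5,0)
Op 6: merge R1<->R2 -> R1=(0,5,0) R2=(0,5,0)
Op 7: inc R2 by 1 -> R2=(0,5,1) value=6
Op 8: merge R2<->R1 -> R2=(0,5,1) R1=(0,5,1)

Answer: 0 5 1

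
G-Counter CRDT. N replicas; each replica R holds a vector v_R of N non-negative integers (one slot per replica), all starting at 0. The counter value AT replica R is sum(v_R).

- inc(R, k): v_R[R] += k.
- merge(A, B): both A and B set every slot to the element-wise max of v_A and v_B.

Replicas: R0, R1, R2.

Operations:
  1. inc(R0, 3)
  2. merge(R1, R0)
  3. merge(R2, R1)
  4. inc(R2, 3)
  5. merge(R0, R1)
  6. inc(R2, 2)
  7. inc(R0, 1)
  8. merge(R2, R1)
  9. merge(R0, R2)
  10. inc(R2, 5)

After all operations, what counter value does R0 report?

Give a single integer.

Op 1: inc R0 by 3 -> R0=(3,0,0) value=3
Op 2: merge R1<->R0 -> R1=(3,0,0) R0=(3,0,0)
Op 3: merge R2<->R1 -> R2=(3,0,0) R1=(3,0,0)
Op 4: inc R2 by 3 -> R2=(3,0,3) value=6
Op 5: merge R0<->R1 -> R0=(3,0,0) R1=(3,0,0)
Op 6: inc R2 by 2 -> R2=(3,0,5) value=8
Op 7: inc R0 by 1 -> R0=(4,0,0) value=4
Op 8: merge R2<->R1 -> R2=(3,0,5) R1=(3,0,5)
Op 9: merge R0<->R2 -> R0=(4,0,5) R2=(4,0,5)
Op 10: inc R2 by 5 -> R2=(4,0,10) value=14

Answer: 9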